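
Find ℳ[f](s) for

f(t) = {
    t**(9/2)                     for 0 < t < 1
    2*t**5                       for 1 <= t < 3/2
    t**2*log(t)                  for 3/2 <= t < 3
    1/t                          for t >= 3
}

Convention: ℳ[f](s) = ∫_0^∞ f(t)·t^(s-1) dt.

remove the shared t-power first: t**(5/2) on [0, 1); 2*t**3 on [1, 3/2); log(t) on [3/2, 3); …
undo the shared t-power: t**(3/2) on [0, 1); 2*t**2 on [1, 3/2); log(t)/t on [3/2, 3); …
integrate the 4 segments split at 1, 3/2, 3, then add the results
for t in [0, 1): the term is ∫ t**(9/2)·t^(s-1)
the [1, 3/2) slice contributes ∫ 2*t**5·t^(s-1) dt
piece [3/2, 3): integrate t**2*log(t) against the kernel
the [3, ∞) slice contributes ∫ 1/t·t^(s-1) dt

2**(-s - 3)*(324*2**(s + 3)*(s - 1)*(s + 5)*(-2*s + (s + 3)**2 - 5) - 324*2**(s + 3)*(s - 1)*(2*s + 9)*(-2*s + (s + 3)**2 - 5) - 108*3**(s + 3)*(s - 1)*(s + 3)*(s + 5)*(2*s + 9)*log(3) + 108*3**(s + 3)*(s - 1)*(s + 3)*(s + 5)*(2*s + 9)*log(2) - 108*3**(s + 3)*(s - 1)*(s + 5)*(2*s + 9)*log(2) + 108*3**(s + 3)*(s - 1)*(s + 5)*(2*s + 9) + 108*3**(s + 3)*(s - 1)*(s + 5)*(2*s + 9)*log(3) + 729*3**(s + 3)*(s - 1)*(2*s + 9)*(-2*s + (s + 3)**2 - 5) + 54*6**(s + 3)*(s - 1)*(s + 3)*(s + 5)*(2*s + 9)*log(3) - 54*6**(s + 3)*(s - 1)*(s + 5)*(2*s + 9)*log(3) - 54*6**(s + 3)*(s - 1)*(s + 5)*(2*s + 9) - 2*6**(s + 3)*(s + 5)*(2*s + 9)*(-2*s + (s + 3)**2 - 5))/(162*(s - 1)*(s + 5)*(2*s + 9)*(-2*s + (s + 3)**2 - 5))
  -9/2 < Re(s) < 1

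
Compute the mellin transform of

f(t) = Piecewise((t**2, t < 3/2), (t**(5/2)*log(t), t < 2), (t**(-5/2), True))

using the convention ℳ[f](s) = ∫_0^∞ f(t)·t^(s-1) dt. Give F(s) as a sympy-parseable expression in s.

2**(-s - 5/2)*(-2**(2*s + 1)*(s + 2)*(8*s + (2*s + 3)**2 + 16) - 2**(2*s + 7)*(s + 2)*(2*s - 5) + 3**(s + 1/2)*(s + 2)*(2*s - 5)*(2*s + 3)*(-18*log(3) + 18*log(2)) + 3**(s + 1/2)*(s + 2)*(2*s - 5)*(-36*log(3) + 36*log(2)) + 3**(s + 3/2)*sqrt(6)*(2*s - 5)*(8*s + (2*s + 3)**2 + 16) + 4*3**(s + 5/2)*(s + 2)*(2*s - 5) + 64*4**s*(s + 2)*(2*s - 5)*(2*s + 3)*log(2) + 128*4**s*(s + 2)*(2*s - 5)*log(2))/((s + 2)*(2*s - 5)*(8*s + (2*s + 3)**2 + 16))
  -2 < Re(s) < 5/2

reversing the shared t-power: t**(3/2) on [0, 3/2); t**2*log(t) on [3/2, 2); t**(-3) on [2, ∞)
remove the shared t-power first: sqrt(t) on [0, 3/2); t*log(t) on [3/2, 2); t**(-4) on [2, ∞)
f breaks at 3/2, 2 into 3 integrals to sum
for t in [0, 3/2): the term is ∫ t**2·t^(s-1)
on [3/2, 2) integrate f = t**(5/2)*log(t) against the kernel
between 2 and ∞ the integrand is t**(-5/2)·t^(s-1)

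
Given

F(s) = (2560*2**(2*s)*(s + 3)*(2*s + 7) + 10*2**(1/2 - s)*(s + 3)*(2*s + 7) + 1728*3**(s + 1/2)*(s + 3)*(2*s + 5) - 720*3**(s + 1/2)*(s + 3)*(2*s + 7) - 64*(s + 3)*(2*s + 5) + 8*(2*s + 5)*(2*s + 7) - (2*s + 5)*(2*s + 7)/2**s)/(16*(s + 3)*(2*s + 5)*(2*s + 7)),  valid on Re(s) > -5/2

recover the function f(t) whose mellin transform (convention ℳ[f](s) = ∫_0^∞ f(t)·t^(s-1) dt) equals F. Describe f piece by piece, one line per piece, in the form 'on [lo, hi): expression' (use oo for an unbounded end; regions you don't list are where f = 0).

integrate the 4 segments split at 1/2, 1, 3, then add the results
∫ over [0, 1/2) of 5*t**(5/2)/2·t^(s-1) joins the sum
∫ over [1/2, 1) of t**3/2·t^(s-1) joins the sum
over [1, 3), the kernel integral of 2*t**(7/2) enters the sum
∫ over [3, 4) of 5*t**(5/2)/2·t^(s-1) joins the sum

on [0, 1/2): 5*t**(5/2)/2
on [1/2, 1): t**3/2
on [1, 3): 2*t**(7/2)
on [3, 4): 5*t**(5/2)/2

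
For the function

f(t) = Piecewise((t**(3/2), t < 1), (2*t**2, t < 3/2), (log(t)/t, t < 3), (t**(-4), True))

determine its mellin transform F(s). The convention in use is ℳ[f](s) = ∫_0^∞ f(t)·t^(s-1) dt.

(324*2**s*(s - 4)*(s + 2)*(s**2 - 2*s + 1) - 324*2**s*(s - 4)*(2*s + 3)*(s**2 - 2*s + 1) - 108*3**s*s*(s - 4)*(s + 2)*(2*s + 3)*log(3) + 108*3**s*s*(s - 4)*(s + 2)*(2*s + 3)*log(2) - 108*3**s*(s - 4)*(s + 2)*(2*s + 3)*log(2) + 108*3**s*(s - 4)*(s + 2)*(2*s + 3) + 108*3**s*(s - 4)*(s + 2)*(2*s + 3)*log(3) + 729*3**s*(s - 4)*(2*s + 3)*(s**2 - 2*s + 1) + 54*6**s*s*(s - 4)*(s + 2)*(2*s + 3)*log(3) - 54*6**s*(s - 4)*(s + 2)*(2*s + 3)*log(3) - 54*6**s*(s - 4)*(s + 2)*(2*s + 3) - 2*6**s*(s + 2)*(2*s + 3)*(s**2 - 2*s + 1))/(162*2**s*(s - 4)*(s + 2)*(2*s + 3)*(s**2 - 2*s + 1))
  -3/2 < Re(s) < 4

cuts at 1, 3/2, 3: linearity sums the 4 kernel integrals
segment 0 to 1 holds t**(3/2); add its integral
∫ over [1, 3/2) of 2*t**2·t^(s-1) joins the sum
on [3/2, 3): add ∫ log(t)/t·t^(s-1) dt
segment [3, ∞) carries t**(-4); integrate it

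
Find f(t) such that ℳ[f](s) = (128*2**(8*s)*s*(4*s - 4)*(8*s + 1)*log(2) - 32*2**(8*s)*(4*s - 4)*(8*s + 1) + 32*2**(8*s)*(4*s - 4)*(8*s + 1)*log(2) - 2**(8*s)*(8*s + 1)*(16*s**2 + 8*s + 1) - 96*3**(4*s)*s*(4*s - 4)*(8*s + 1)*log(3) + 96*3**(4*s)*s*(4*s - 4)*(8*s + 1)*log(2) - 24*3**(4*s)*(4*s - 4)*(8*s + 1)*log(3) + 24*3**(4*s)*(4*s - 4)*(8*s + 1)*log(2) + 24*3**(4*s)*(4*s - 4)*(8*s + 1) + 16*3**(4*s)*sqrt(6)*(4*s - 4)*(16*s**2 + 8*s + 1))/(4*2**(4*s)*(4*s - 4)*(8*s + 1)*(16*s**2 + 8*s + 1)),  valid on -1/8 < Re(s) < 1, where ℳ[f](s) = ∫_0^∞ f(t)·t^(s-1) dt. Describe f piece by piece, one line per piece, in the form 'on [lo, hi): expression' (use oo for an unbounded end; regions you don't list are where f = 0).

peel off the power substitution: t**(1/4) on [0, 9/4); sqrt(t)*log(sqrt(t)) on [9/4, 4); t**(-2) on [4, ∞)
back out the power substitution: sqrt(t) on [0, 3/2); t*log(t) on [3/2, 2); t**(-4) on [2, ∞)
cuts at 81/16, 16: linearity sums the 3 kernel integrals
over [0, 81/16), the kernel integral of t**(1/8) enters the sum
∫ t**(1/4)*log(t**(1/4))·t^(s-1) over [81/16, 16)
∫ over [16, ∞) of 1/t·t^(s-1) joins the sum

on [0, 81/16): t**(1/8)
on [81/16, 16): t**(1/4)*log(t**(1/4))
on [16, oo): 1/t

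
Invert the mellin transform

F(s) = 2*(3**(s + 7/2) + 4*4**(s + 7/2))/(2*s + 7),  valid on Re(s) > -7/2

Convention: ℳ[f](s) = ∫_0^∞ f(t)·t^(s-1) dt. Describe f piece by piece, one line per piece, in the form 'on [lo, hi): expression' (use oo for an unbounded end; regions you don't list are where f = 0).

on [0, 3): 5*t**(7/2)
on [3, 4): 4*t**(7/2)

linearity at 3 turns ℳ[f](s) into 2 summed integrals
piece [0, 3): integrate 5*t**(7/2) against the kernel
[3, 4) adds the kernel integral of 4*t**(7/2)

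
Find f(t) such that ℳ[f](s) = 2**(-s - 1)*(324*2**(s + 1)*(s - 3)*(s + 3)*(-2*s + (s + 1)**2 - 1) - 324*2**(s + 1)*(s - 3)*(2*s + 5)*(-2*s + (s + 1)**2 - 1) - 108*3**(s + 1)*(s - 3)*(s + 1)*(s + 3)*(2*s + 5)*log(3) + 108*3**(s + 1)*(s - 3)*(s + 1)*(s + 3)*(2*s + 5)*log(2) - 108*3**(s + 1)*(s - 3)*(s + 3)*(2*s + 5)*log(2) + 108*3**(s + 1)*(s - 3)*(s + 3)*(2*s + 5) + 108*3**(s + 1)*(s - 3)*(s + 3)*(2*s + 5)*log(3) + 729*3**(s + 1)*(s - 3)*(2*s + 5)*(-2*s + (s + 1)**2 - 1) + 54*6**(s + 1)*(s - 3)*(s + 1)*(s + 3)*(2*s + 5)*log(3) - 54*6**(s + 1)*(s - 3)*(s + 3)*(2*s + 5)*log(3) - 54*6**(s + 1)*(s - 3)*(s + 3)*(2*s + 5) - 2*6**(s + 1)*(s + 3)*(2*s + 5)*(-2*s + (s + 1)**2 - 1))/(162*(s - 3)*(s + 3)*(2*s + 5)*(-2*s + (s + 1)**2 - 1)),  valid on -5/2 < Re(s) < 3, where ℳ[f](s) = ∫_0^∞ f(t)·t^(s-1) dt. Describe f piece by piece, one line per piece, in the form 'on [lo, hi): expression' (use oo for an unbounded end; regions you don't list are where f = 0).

reversing the shared t-power: sqrt(t) on [0, 1); 2*t on [1, 3/2); log(t)/t**2 on [3/2, 3); …
the shared t-power comes off first: t**(3/2) on [0, 1); 2*t**2 on [1, 3/2); log(t)/t on [3/2, 3); …
summing 4 kernel integrals split by 1, 3/2, 3 yields ℳ[f](s)
segment [0, 1) carries t**(5/2); integrate it
segment [1, 3/2) carries 2*t**3; integrate it
on [3/2, 3): add ∫ log(t)·t^(s-1) dt
over [3, ∞), the kernel integral of t**(-3) enters the sum

on [0, 1): t**(5/2)
on [1, 3/2): 2*t**3
on [3/2, 3): log(t)
on [3, oo): t**(-3)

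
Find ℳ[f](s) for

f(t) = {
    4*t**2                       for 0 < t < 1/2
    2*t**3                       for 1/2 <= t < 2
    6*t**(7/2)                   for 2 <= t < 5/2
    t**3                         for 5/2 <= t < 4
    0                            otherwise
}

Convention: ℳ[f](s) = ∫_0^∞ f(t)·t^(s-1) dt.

the 4 pieces separated at 1/2, 2, 5/2 each add one integral
segment 0 to 1/2 holds 4*t**2; add its integral
the [1/2, 2) slice contributes ∫ 2*t**3·t^(s-1) dt
on [2, 5/2): add ∫ 6*t**(7/2)·t^(s-1) dt
the [5/2, 4) slice contributes ∫ t**3·t^(s-1) dt

(-2*2**(-s - 3)*(s + 2)*(2*s + 7) + 4*2**(-s - 2)*(s + 3)*(2*s + 7) + 2*2**(s + 3)*(s + 2)*(2*s + 7) - 12*2**(s + 7/2)*(s + 2)*(s + 3) + 4**(s + 3)*(s + 2)*(2*s + 7) - (5/2)**(s + 3)*(s + 2)*(2*s + 7) + 12*(5/2)**(s + 7/2)*(s + 2)*(s + 3))/((s + 2)*(s + 3)*(2*s + 7))
  Re(s) > -2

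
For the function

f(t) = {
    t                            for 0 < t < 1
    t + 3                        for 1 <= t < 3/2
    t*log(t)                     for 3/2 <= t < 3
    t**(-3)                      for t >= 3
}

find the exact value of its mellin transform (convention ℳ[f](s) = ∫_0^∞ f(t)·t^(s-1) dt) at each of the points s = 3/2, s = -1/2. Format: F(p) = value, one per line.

the 4 pieces separated at 1, 3/2, 3 each add one integral
the [0, 1) slice contributes ∫ t·t^(s-1) dt
segment 1 to 3/2 holds (t + 3); add its integral
on [3/2, 3) integrate f = t*log(t) against the kernel
piece [3, ∞): integrate t**(-3) against the kernel

F(3/2) = -922*sqrt(3)/675 - 2 + 213*sqrt(6)/100 + log(2**(9*sqrt(6)/20)*3**(-9*sqrt(6)/20 + 18*sqrt(3)/5))
F(-1/2) = -2266*sqrt(3)/567 + sqrt(6) + log(2**(sqrt(6))*3**(-sqrt(6) + 2*sqrt(3))) + 6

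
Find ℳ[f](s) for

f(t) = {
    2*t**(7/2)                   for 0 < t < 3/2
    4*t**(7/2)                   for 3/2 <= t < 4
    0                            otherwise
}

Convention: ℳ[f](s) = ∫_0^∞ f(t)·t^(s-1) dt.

4*(-(3/2)**(s + 7/2) + 2*4**(s + 7/2))/(2*s + 7)
  Re(s) > -7/2

summing 2 kernel integrals split by 3/2 yields ℳ[f](s)
[0, 3/2) adds the kernel integral of 2*t**(7/2)
piece [3/2, 4): integrate 4*t**(7/2) against the kernel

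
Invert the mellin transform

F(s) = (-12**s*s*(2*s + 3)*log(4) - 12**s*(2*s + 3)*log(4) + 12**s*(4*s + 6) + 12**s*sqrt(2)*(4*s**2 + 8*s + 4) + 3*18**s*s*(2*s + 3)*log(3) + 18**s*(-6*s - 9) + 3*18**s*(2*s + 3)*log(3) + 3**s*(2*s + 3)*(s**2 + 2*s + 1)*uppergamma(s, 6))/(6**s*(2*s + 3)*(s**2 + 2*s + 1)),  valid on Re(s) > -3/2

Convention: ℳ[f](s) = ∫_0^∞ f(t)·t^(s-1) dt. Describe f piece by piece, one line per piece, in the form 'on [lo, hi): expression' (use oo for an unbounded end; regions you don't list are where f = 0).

on [0, 2): t**(3/2)
on [2, 3): t*log(t)
on [3, oo): exp(-2*t)

summing 3 kernel integrals split by 2, 3 yields ℳ[f](s)
on [0, 2) integrate f = t**(3/2) against the kernel
∫ over [2, 3) of t*log(t)·t^(s-1) joins the sum
for t in [3, ∞): the term is ∫ exp(-2*t)·t^(s-1)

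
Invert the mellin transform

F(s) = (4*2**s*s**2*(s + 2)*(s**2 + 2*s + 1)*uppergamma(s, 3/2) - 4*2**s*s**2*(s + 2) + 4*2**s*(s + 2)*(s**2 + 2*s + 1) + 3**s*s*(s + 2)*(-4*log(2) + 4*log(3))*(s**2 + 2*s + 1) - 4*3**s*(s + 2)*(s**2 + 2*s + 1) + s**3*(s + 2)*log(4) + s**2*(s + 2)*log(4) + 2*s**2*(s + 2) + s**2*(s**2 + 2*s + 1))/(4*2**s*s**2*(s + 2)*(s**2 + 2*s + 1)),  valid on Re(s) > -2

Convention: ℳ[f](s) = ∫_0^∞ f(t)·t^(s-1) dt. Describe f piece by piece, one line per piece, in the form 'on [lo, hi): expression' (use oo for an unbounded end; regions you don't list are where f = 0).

treat the 4 regions marked off by 1/2, 1, 3/2 separately and sum
∫ t**2·t^(s-1) over [0, 1/2)
the [1/2, 1) slice contributes ∫ t*log(t)·t^(s-1) dt
between 1 and 3/2 the integrand is log(t)·t^(s-1)
[3/2, ∞) adds the kernel integral of exp(-t)

on [0, 1/2): t**2
on [1/2, 1): t*log(t)
on [1, 3/2): log(t)
on [3/2, oo): exp(-t)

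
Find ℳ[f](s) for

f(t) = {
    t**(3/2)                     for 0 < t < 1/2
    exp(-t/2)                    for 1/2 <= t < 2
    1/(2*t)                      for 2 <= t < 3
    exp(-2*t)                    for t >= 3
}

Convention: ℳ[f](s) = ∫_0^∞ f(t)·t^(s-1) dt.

treat the 4 regions marked off by 1/2, 2, 3 separately and sum
segment 0 to 1/2 holds t**(3/2); add its integral
for t in [1/2, 2): the term is ∫ exp(-t/2)·t^(s-1)
segment 2 to 3 holds 1/(2*t); add its integral
∫ over [3, ∞) of exp(-2*t)·t^(s-1) joins the sum

(12*24**s*(s - 1)*(2*s + 3)*uppergamma(s, 1/4) - 12*24**s*(s - 1)*(2*s + 3)*uppergamma(s, 1) - 3*24**s*(2*s + 3) + 2*36**s*(2*s + 3) + 12*6**s*(s - 1)*(2*s + 3)*uppergamma(s, 6) + 6*sqrt(2)*6**s*(s - 1))/(12*12**s*(s - 1)*(2*s + 3))
  Re(s) > -3/2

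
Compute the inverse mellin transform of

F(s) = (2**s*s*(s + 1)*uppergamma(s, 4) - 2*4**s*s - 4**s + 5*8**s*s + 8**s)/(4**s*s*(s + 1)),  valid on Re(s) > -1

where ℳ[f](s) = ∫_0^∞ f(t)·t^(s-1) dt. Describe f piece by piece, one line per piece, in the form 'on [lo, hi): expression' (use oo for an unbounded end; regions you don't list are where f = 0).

on [0, 1): t
on [1, 2): 2*t + 1
on [2, oo): exp(-2*t)

summing 3 kernel integrals split by 1, 2 yields ℳ[f](s)
∫ over [0, 1) of t·t^(s-1) joins the sum
on [1, 2) integrate f = (2*t + 1) against the kernel
∫ exp(-2*t)·t^(s-1) over [2, ∞)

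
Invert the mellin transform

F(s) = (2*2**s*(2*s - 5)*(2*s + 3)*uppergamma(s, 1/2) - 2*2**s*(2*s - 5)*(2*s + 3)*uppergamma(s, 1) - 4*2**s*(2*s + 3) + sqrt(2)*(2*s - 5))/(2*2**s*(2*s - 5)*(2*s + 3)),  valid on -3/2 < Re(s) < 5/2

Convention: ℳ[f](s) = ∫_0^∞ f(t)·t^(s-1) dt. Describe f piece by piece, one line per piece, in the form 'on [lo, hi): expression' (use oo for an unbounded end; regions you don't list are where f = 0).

on [0, 1/2): t**(3/2)
on [1/2, 1): exp(-t)
on [1, oo): t**(-5/2)

treat the 3 regions marked off by 1/2, 1 separately and sum
the [0, 1/2) slice contributes ∫ t**(3/2)·t^(s-1) dt
segment [1/2, 1) carries exp(-t); integrate it
segment [1, ∞) carries t**(-5/2); integrate it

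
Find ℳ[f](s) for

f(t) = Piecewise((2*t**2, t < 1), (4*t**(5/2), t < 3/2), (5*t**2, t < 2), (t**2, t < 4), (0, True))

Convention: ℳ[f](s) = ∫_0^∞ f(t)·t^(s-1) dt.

breakpoints 1, 3/2, 2: one integral from each of the 4 segments
on [0, 1) integrate f = 2*t**2 against the kernel
on [1, 3/2): add ∫ 4*t**(5/2)·t^(s-1) dt
[3/2, 2) adds the kernel integral of 5*t**2
segment 2 to 4 holds t**2; add its integral

(4*2**(s + 2)*(2*s + 5) - 5*(3/2)**(s + 2)*(2*s + 5) + 8*(3/2)**(s + 5/2)*(s + 2) + 4**(s + 2)*(2*s + 5) - 4*s - 6)/((s + 2)*(2*s + 5))
  Re(s) > -2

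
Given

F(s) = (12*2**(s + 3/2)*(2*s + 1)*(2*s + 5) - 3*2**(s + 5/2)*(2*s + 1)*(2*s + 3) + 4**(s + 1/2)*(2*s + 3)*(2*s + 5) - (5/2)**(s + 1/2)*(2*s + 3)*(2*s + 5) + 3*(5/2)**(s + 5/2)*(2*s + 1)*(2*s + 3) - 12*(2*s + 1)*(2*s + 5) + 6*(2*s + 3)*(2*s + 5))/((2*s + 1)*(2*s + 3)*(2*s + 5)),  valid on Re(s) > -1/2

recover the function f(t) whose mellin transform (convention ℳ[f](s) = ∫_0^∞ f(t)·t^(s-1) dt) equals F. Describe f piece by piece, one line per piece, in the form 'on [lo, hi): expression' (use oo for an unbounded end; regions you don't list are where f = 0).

along the cuts 1, 2, 5/2, ℳ[f](s) splits into 4 integrals
piece [0, 1): integrate 3*sqrt(t) against the kernel
∫ over [1, 2) of 6*t**(3/2)·t^(s-1) joins the sum
piece [2, 5/2): integrate 3*t**(5/2)/2 against the kernel
on [5/2, 4): add ∫ sqrt(t)/2·t^(s-1) dt

on [0, 1): 3*sqrt(t)
on [1, 2): 6*t**(3/2)
on [2, 5/2): 3*t**(5/2)/2
on [5/2, 4): sqrt(t)/2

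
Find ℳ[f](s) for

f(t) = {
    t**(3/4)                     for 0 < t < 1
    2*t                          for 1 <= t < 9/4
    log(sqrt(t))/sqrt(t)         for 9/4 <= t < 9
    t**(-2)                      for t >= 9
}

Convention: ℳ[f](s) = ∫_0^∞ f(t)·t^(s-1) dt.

(324*2**(2*s)*(2*s - 4)*(2*s + 2)*(4*s**2 - 4*s + 1) - 324*2**(2*s)*(2*s - 4)*(4*s + 3)*(4*s**2 - 4*s + 1) - 216*3**(2*s)*s*(2*s - 4)*(2*s + 2)*(4*s + 3)*log(3) + 216*3**(2*s)*s*(2*s - 4)*(2*s + 2)*(4*s + 3)*log(2) - 108*3**(2*s)*(2*s - 4)*(2*s + 2)*(4*s + 3)*log(2) + 108*3**(2*s)*(2*s - 4)*(2*s + 2)*(4*s + 3) + 108*3**(2*s)*(2*s - 4)*(2*s + 2)*(4*s + 3)*log(3) + 729*3**(2*s)*(2*s - 4)*(4*s + 3)*(4*s**2 - 4*s + 1) + 108*6**(2*s)*s*(2*s - 4)*(2*s + 2)*(4*s + 3)*log(3) - 54*6**(2*s)*(2*s - 4)*(2*s + 2)*(4*s + 3)*log(3) - 54*6**(2*s)*(2*s - 4)*(2*s + 2)*(4*s + 3) - 2*6**(2*s)*(2*s + 2)*(4*s + 3)*(4*s**2 - 4*s + 1))/(81*2**(2*s)*(2*s - 4)*(2*s + 2)*(4*s + 3)*(4*s**2 - 4*s + 1))
  -3/4 < Re(s) < 2

back out the power substitution: t**(3/2) on [0, 1); 2*t**2 on [1, 3/2); log(t)/t on [3/2, 3); …
split f at 1, 9/4, 9: ℳ[f](s) collects 4 kernel integrals
on [0, 1): add ∫ t**(3/4)·t^(s-1) dt
on [1, 9/4) integrate f = 2*t against the kernel
segment [9/4, 9) carries log(sqrt(t))/sqrt(t); integrate it
∫ over [9, ∞) of t**(-2)·t^(s-1) joins the sum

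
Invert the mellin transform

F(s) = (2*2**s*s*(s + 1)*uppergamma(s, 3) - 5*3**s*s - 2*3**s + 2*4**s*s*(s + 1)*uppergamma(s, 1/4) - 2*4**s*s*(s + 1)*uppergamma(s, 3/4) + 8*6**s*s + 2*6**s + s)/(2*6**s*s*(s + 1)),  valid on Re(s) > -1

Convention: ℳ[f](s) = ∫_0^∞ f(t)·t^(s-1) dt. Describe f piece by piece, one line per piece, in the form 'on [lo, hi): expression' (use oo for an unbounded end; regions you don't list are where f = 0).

undo the common scale on t: t on [0, 1/2); exp(-t/2) on [1/2, 3/2); t + 1 on [3/2, 3); …
the 4 pieces separated at 1/6, 1/2, 1 each add one integral
on [0, 1/6): add ∫ 3*t·t^(s-1) dt
segment [1/6, 1/2) carries exp(-3*t/2); integrate it
on [1/2, 1): add ∫ (3*t + 1)·t^(s-1) dt
piece [1, ∞): integrate exp(-3*t) against the kernel

on [0, 1/6): 3*t
on [1/6, 1/2): exp(-3*t/2)
on [1/2, 1): 3*t + 1
on [1, oo): exp(-3*t)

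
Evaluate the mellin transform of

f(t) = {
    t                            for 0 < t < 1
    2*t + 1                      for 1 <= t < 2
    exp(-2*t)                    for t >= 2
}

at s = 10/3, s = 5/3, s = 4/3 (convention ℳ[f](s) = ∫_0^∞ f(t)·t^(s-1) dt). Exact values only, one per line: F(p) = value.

the 3 pieces separated at 1, 2 each add one integral
on [0, 1) integrate f = t against the kernel
on [1, 2) integrate f = (2*t + 1) against the kernel
for t in [2, ∞): the term is ∫ exp(-2*t)·t^(s-1)

F(10/3) = -69/130 + 2**(2/3)*uppergamma(10/3, 4)/16 + 636*2**(1/3)/65
F(5/3) = -39/40 + 2**(1/3)*uppergamma(5/3, 4)/4 + 21*2**(2/3)/5
F(4/3) = -33/28 + 2**(2/3)*uppergamma(4/3, 4)/4 + 69*2**(1/3)/14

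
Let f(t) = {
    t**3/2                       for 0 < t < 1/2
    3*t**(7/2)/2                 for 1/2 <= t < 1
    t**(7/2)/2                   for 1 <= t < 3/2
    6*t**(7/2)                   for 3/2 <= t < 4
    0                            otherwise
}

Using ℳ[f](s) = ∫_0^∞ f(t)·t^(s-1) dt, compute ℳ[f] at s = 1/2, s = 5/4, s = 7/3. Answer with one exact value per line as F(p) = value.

decompose at 1/2, 1, 3/2; ℳ[f](s) sums the 4 pieces' integrals
[0, 1/2) adds the kernel integral of t**3/2
[1/2, 1) adds the kernel integral of 3*t**(7/2)/2
between 1 and 3/2 the integrand is t**(7/2)/2·t^(s-1)
on [3/2, 4): add ∫ 6*t**(7/2)·t^(s-1) dt

F(1/2) = sqrt(2)/112 + 24145/64
F(5/4) = -891*2**(1/4)*3**(3/4)/304 - 3*2**(1/4)/304 + 2**(3/4)/272 + 4/19 + 12288*sqrt(2)/19
F(7/3) = -8019*2**(1/6)*3**(5/6)/2240 - 9*2**(1/6)/2240 + 6/35 + 150995049*2**(2/3)/71680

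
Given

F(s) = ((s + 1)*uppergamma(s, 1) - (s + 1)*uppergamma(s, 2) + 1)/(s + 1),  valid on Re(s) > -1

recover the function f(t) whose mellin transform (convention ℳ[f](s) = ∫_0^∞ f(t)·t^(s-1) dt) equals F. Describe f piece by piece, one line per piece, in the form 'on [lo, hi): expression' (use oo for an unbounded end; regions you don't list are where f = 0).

summing 2 kernel integrals split by 1 yields ℳ[f](s)
piece [0, 1): integrate t against the kernel
segment [1, 2) carries exp(-t); integrate it

on [0, 1): t
on [1, 2): exp(-t)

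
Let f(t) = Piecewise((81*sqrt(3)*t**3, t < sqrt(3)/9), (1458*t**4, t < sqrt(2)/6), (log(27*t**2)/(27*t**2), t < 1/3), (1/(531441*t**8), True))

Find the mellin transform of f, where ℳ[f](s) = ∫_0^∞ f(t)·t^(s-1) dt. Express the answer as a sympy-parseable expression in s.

back out the common scale on t: 3*sqrt(3)*t**3 on [0, sqrt(3)/3); 18*t**4 on [sqrt(3)/3, sqrt(2)/2); log(3*t**2)/(3*t**2) on [sqrt(2)/2, 1); …
invert the power substitution to get 3*sqrt(3)*t**(3/2) on [0, 1/3); 18*t**2 on [1/3, 1/2); log(3*t)/(3*t) on [1/2, 1); …
remove the common scale on t first: t**(3/2) on [0, 1); 2*t**2 on [1, 3/2); log(t)/t on [3/2, 3); …
slice at sqrt(3)/9, sqrt(2)/6, 1/3, transform all 4 pieces, and sum them
∫ 81*sqrt(3)*t**3·t^(s-1) over [0, sqrt(3)/9)
segment [sqrt(3)/9, sqrt(2)/6) carries 1458*t**4; integrate it
between sqrt(2)/6 and 1/3 the integrand is log(27*t**2)/(27*t**2)·t^(s-1)
between 1/3 and ∞ the integrand is 1/(531441*t**8)·t^(s-1)

(324*2**(s/2)*(s/2 - 4)*(s/2 + 2)*(s**2/4 - s + 1) - 324*2**(s/2)*(s/2 - 4)*(s + 3)*(s**2/4 - s + 1) - 54*3**(s/2)*s*(s/2 - 4)*(s/2 + 2)*(s + 3)*log(3) + 54*3**(s/2)*s*(s/2 - 4)*(s/2 + 2)*(s + 3)*log(2) - 108*3**(s/2)*(s/2 - 4)*(s/2 + 2)*(s + 3)*log(2) + 108*3**(s/2)*(s/2 - 4)*(s/2 + 2)*(s + 3) + 108*3**(s/2)*(s/2 - 4)*(s/2 + 2)*(s + 3)*log(3) + 729*3**(s/2)*(s/2 - 4)*(s + 3)*(s**2/4 - s + 1) + 27*6**(s/2)*s*(s/2 - 4)*(s/2 + 2)*(s + 3)*log(3) - 54*6**(s/2)*(s/2 - 4)*(s/2 + 2)*(s + 3)*log(3) - 54*6**(s/2)*(s/2 - 4)*(s/2 + 2)*(s + 3) - 2*6**(s/2)*(s/2 + 2)*(s + 3)*(s**2/4 - s + 1))/(324*3**s*6**(s/2)*(s/2 - 4)*(s/2 + 2)*(s + 3)*(s**2/4 - s + 1))
  -3 < Re(s) < 8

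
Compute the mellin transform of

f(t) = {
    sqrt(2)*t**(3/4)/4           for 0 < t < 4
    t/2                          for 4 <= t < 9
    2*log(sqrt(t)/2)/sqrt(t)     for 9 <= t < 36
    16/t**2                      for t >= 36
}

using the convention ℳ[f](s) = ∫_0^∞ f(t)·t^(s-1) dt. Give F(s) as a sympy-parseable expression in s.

(324*2**(2*s)*(2*s - 4)*(2*s + 2)*(4*s**2 - 4*s + 1) - 324*2**(2*s)*(2*s - 4)*(4*s + 3)*(4*s**2 - 4*s + 1) - 216*3**(2*s)*s*(2*s - 4)*(2*s + 2)*(4*s + 3)*log(3) + 216*3**(2*s)*s*(2*s - 4)*(2*s + 2)*(4*s + 3)*log(2) - 108*3**(2*s)*(2*s - 4)*(2*s + 2)*(4*s + 3)*log(2) + 108*3**(2*s)*(2*s - 4)*(2*s + 2)*(4*s + 3) + 108*3**(2*s)*(2*s - 4)*(2*s + 2)*(4*s + 3)*log(3) + 729*3**(2*s)*(2*s - 4)*(4*s + 3)*(4*s**2 - 4*s + 1) + 108*6**(2*s)*s*(2*s - 4)*(2*s + 2)*(4*s + 3)*log(3) - 54*6**(2*s)*(2*s - 4)*(2*s + 2)*(4*s + 3)*log(3) - 54*6**(2*s)*(2*s - 4)*(2*s + 2)*(4*s + 3) - 2*6**(2*s)*(2*s + 2)*(4*s + 3)*(4*s**2 - 4*s + 1))/(81*(2*s - 4)*(2*s + 2)*(4*s + 3)*(4*s**2 - 4*s + 1))
  -3/4 < Re(s) < 2

invert the power substitution to get sqrt(2)*t**(3/2)/4 on [0, 2); t**2/2 on [2, 3); 2*log(t/2)/t on [3, 6); …
invert the common scale on t to get t**(3/2) on [0, 1); 2*t**2 on [1, 3/2); log(t)/t on [3/2, 3); …
slice at 4, 9, 36, transform all 4 pieces, and sum them
on [0, 4) integrate f = sqrt(2)*t**(3/4)/4 against the kernel
on [4, 9) integrate f = t/2 against the kernel
segment 9 to 36 holds 2*log(sqrt(t)/2)/sqrt(t); add its integral
∫ 16/t**2·t^(s-1) over [36, ∞)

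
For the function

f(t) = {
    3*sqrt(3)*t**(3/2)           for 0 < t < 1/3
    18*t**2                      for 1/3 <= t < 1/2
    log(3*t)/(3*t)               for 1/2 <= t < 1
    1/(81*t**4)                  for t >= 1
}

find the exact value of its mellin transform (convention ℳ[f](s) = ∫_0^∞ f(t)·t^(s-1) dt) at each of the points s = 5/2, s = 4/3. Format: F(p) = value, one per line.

F(5/2) = -34/243 - sqrt(2)*log(3)/18 - 7*sqrt(3)/972 + sqrt(2)*log(2)/18 + 35*sqrt(2)/216 + 2*log(3)/9
F(4/3) = -647/216 - 7*3**(2/3)/255 + log(2**(2**(2/3)/2)*3**(1 - 2**(2/3)/2)) + 147*2**(2/3)/80

strip the common scale on t: t**(3/2) on [0, 1); 2*t**2 on [1, 3/2); log(t)/t on [3/2, 3); …
the 4 pieces separated at 1/3, 1/2, 1 each add one integral
segment 0 to 1/3 holds 3*sqrt(3)*t**(3/2); add its integral
between 1/3 and 1/2 the integrand is 18*t**2·t^(s-1)
segment [1/2, 1) carries log(3*t)/(3*t); integrate it
over [1, ∞), the kernel integral of 1/(81*t**4) enters the sum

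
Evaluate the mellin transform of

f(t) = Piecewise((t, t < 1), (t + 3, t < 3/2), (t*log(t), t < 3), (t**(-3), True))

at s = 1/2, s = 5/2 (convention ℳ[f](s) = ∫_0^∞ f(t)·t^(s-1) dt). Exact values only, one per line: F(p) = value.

F(1/2) = -6 - 178*sqrt(3)/135 + log(2**(sqrt(6)/2)*3**(-sqrt(6)/2 + 2*sqrt(3))) + 23*sqrt(6)/6
F(5/2) = -226*sqrt(3)/147 - 27*sqrt(6)*log(3)/56 - 6/5 + 27*sqrt(6)*log(2)/56 + 3861*sqrt(6)/1960 + 54*sqrt(3)*log(3)/7

cuts at 1, 3/2, 3: linearity sums the 4 kernel integrals
∫ over [0, 1) of t·t^(s-1) joins the sum
[1, 3/2) adds the kernel integral of (t + 3)
on [3/2, 3): add ∫ t*log(t)·t^(s-1) dt
segment [3, ∞) carries t**(-3); integrate it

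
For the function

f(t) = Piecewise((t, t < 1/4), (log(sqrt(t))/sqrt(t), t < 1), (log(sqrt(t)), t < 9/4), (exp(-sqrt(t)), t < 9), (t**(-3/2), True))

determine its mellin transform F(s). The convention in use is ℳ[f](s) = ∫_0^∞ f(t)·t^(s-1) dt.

(432*2**(2*s)*s**2*(2*s - 3)*(2*s + 2)*(4*s**2 - 4*s + 1)*uppergamma(2*s, 3/2) - 432*2**(2*s)*s**2*(2*s - 3)*(2*s + 2)*(4*s**2 - 4*s + 1)*uppergamma(2*s, 3) - 432*2**(2*s)*s**2*(2*s - 3)*(2*s + 2) + 108*2**(2*s)*(2*s - 3)*(2*s + 2)*(4*s**2 - 4*s + 1) - 216*3**(2*s)*s*(2*s - 3)*(2*s + 2)*(4*s**2 - 4*s + 1)*log(2) + 216*3**(2*s)*s*(2*s - 3)*(2*s + 2)*(4*s**2 - 4*s + 1)*log(3) - 108*3**(2*s)*(2*s - 3)*(2*s + 2)*(4*s**2 - 4*s + 1) - 16*6**(2*s)*s**2*(2*s + 2)*(4*s**2 - 4*s + 1) + 1728*s**3*(2*s - 3)*(2*s + 2)*log(2) - 864*s**2*(2*s - 3)*(2*s + 2)*log(2) + 864*s**2*(2*s - 3)*(2*s + 2) + 108*s**2*(2*s - 3)*(4*s**2 - 4*s + 1))/(216*2**(2*s)*s**2*(2*s - 3)*(2*s + 2)*(4*s**2 - 4*s + 1))
  -1 < Re(s) < 3/2

undo the power substitution: t**2 on [0, 1/2); log(t)/t on [1/2, 1); log(t) on [1, 3/2); …
decompose at 1/4, 1, 9/4, 9; ℳ[f](s) sums the 5 pieces' integrals
∫ over [0, 1/4) of t·t^(s-1) joins the sum
on [1/4, 1): add ∫ log(sqrt(t))/sqrt(t)·t^(s-1) dt
the [1, 9/4) slice contributes ∫ log(sqrt(t))·t^(s-1) dt
on [9/4, 9): add ∫ exp(-sqrt(t))·t^(s-1) dt
for t in [9, ∞): the term is ∫ t**(-3/2)·t^(s-1)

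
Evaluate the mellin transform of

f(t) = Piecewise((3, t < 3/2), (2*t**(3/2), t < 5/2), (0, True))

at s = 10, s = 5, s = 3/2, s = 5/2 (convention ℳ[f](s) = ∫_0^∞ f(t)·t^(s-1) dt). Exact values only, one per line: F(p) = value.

F(10) = -177147*sqrt(6)/23552 + 177147/10240 + 48828125*sqrt(10)/23552
F(5) = -729*sqrt(6)/416 + 729/160 + 15625*sqrt(10)/416
F(3/2) = 3*sqrt(6)/2 + 49/6
F(5/2) = 27*sqrt(6)/20 + 17

split f at 3/2: ℳ[f](s) collects 2 kernel integrals
[0, 3/2) adds the kernel integral of 3
∫ over [3/2, 5/2) of 2*t**(3/2)·t^(s-1) joins the sum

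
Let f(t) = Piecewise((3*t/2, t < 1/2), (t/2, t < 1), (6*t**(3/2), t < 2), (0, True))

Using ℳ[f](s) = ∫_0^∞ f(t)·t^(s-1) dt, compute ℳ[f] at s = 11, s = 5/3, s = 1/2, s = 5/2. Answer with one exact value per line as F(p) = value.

F(11) = -179533/409600 + 49152*sqrt(2)/25
F(5/3) = -519/304 + 3*2**(1/3)/64 + 288*2**(1/6)/19
F(1/2) = sqrt(2)/6 + 28/3
F(5/2) = sqrt(2)/56 + 317/14

decompose at 1/2, 1; ℳ[f](s) sums the 3 pieces' integrals
piece [0, 1/2): integrate 3*t/2 against the kernel
on [1/2, 1): add ∫ t/2·t^(s-1) dt
∫ over [1, 2) of 6*t**(3/2)·t^(s-1) joins the sum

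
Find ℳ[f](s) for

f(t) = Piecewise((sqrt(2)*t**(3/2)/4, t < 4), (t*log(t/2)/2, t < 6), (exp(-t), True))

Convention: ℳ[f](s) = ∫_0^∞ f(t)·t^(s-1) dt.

(-12**s*s*(2*s + 3)*log(4) - 12**s*(2*s + 3)*log(4) + 12**s*(4*s + 6) + 12**s*sqrt(2)*(4*s**2 + 8*s + 4) + 3*18**s*s*(2*s + 3)*log(3) + 18**s*(-6*s - 9) + 3*18**s*(2*s + 3)*log(3) + 3**s*(2*s + 3)*(s**2 + 2*s + 1)*uppergamma(s, 6))/(3**s*(2*s + 3)*(s**2 + 2*s + 1))
  Re(s) > -3/2

invert the common scale on t to get t**(3/2) on [0, 2); t*log(t) on [2, 3); exp(-2*t) on [3, ∞)
breakpoints 4, 6: one integral from each of the 3 segments
between 0 and 4 the integrand is sqrt(2)*t**(3/2)/4·t^(s-1)
segment [4, 6) carries t*log(t/2)/2; integrate it
∫ over [6, ∞) of exp(-t)·t^(s-1) joins the sum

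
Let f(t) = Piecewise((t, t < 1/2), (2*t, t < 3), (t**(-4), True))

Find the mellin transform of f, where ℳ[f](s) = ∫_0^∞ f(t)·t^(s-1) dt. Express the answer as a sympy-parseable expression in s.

f breaks at 1/2, 3 into 3 integrals to sum
over [0, 1/2), the kernel integral of t enters the sum
the [1/2, 3) slice contributes ∫ 2*t·t^(s-1) dt
piece [3, ∞): integrate t**(-4) against the kernel

(970*6**s*s - 3890*6**s - 81*s + 324)/(162*2**s*(s**2 - 3*s - 4))
  -1 < Re(s) < 4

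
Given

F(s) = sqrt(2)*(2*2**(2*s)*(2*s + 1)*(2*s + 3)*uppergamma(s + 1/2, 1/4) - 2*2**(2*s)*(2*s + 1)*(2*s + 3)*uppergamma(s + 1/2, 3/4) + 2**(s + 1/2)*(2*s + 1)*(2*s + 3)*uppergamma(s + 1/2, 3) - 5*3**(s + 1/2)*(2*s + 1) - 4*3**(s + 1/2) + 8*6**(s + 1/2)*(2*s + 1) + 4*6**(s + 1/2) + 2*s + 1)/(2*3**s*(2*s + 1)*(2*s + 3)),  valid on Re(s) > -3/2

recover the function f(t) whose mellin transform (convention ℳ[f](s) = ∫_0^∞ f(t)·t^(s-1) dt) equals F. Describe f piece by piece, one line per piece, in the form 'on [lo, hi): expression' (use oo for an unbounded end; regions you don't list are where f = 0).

on [0, 1/3): 3*sqrt(6)*t**(3/2)/4
on [1/3, 1): sqrt(6)*sqrt(t)*exp(-3*t/4)/2
on [1, 2): sqrt(6)*sqrt(t)*(3*t/2 + 1)/2
on [2, oo): sqrt(6)*sqrt(t)*exp(-3*t/2)/2

the common scale on t comes off first: t**(3/2) on [0, 1/2); sqrt(t)*exp(-t/2) on [1/2, 3/2); sqrt(t)*(t + 1) on [3/2, 3); …
the shared t-power comes off first: t on [0, 1/2); exp(-t/2) on [1/2, 3/2); t + 1 on [3/2, 3); …
decompose at 1/3, 1, 2; ℳ[f](s) sums the 4 pieces' integrals
on [0, 1/3): add ∫ 3*sqrt(6)*t**(3/2)/4·t^(s-1) dt
piece [1/3, 1): integrate sqrt(6)*sqrt(t)*exp(-3*t/4)/2 against the kernel
over [1, 2), the kernel integral of sqrt(6)*sqrt(t)*(3*t/2 + 1)/2 enters the sum
piece [2, ∞): integrate sqrt(6)*sqrt(t)*exp(-3*t/2)/2 against the kernel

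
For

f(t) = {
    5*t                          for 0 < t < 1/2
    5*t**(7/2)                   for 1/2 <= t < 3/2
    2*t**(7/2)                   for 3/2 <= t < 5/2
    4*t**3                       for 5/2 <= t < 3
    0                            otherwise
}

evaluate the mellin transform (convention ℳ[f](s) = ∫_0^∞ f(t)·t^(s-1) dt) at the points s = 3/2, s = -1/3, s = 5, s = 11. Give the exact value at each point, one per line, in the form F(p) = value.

decompose at 1/2, 3/2, 5/2; ℳ[f](s) sums the 4 pieces' integrals
segment [0, 1/2) carries 5*t; integrate it
segment 1/2 to 3/2 holds 5*t**(7/2); add its integral
piece [3/2, 5/2): integrate 2*t**(7/2) against the kernel
for t in [5/2, 3): the term is ∫ 4*t**3·t^(s-1)

F(3/2) = -625*sqrt(10)/36 + sqrt(2)/4 + 3487/80 + 72*sqrt(3)
F(-1/3) = -75*2**(1/3)*5**(2/3)/16 - 15*2**(5/6)/152 + 243*2**(5/6)*3**(1/6)/152 + 15*2**(1/3)/4 + 375*2**(5/6)*5**(1/6)/76 + 27*3**(2/3)/2
F(5) = -5*sqrt(2)/4352 + 19683*sqrt(6)/4352 + 390625*sqrt(10)/2176 + 3866993/1536
F(11) = -5*sqrt(2)/475136 + 14348907*sqrt(6)/475136 + 6103515625*sqrt(10)/237568 + 433563890861/344064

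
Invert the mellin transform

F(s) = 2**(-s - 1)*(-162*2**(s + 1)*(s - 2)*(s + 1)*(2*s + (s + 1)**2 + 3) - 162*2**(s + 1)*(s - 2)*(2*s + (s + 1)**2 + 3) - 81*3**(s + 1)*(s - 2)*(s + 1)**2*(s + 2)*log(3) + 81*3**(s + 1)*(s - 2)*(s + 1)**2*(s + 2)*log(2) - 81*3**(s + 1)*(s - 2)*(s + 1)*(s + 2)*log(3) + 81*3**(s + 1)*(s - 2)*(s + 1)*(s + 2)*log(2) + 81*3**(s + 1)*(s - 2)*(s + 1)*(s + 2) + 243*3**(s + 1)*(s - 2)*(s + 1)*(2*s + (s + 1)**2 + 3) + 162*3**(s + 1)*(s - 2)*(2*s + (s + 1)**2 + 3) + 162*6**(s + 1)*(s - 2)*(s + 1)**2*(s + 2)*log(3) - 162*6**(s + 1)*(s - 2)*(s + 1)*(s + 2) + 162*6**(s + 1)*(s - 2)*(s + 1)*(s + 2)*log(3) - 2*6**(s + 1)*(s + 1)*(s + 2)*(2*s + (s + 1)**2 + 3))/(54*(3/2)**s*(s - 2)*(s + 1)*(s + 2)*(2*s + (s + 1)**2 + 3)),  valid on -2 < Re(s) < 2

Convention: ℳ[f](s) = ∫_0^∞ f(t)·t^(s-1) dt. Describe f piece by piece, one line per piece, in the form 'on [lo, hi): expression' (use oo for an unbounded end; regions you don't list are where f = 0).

on [0, 2/3): 9*t**2/4
on [2/3, 1): 3*t*(3*t/2 + 3)/2
on [1, 2): 9*t**2*log(3*t/2)/4
on [2, oo): 4/(9*t**2)

peel off the common scale on t: t**2 on [0, 1); t*(t + 3) on [1, 3/2); t**2*log(t) on [3/2, 3); …
peel off the shared t-power: t on [0, 1); t + 3 on [1, 3/2); t*log(t) on [3/2, 3); …
along the cuts 2/3, 1, 2, ℳ[f](s) splits into 4 integrals
∫ 9*t**2/4·t^(s-1) over [0, 2/3)
∫ 3*t*(3*t/2 + 3)/2·t^(s-1) over [2/3, 1)
the [1, 2) slice contributes ∫ 9*t**2*log(3*t/2)/4·t^(s-1) dt
between 2 and ∞ the integrand is 4/(9*t**2)·t^(s-1)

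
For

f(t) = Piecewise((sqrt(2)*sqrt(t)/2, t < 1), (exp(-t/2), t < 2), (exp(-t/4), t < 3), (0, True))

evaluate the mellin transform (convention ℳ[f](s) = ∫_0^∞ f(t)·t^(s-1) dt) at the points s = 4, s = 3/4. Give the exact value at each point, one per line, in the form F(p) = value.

remove the common scale on t first: sqrt(t) on [0, 1/2); exp(-t) on [1/2, 1); exp(-t/2) on [1, 3/2)
integrate the 3 segments split at 1, 2, then add the results
segment 0 to 1 holds sqrt(2)*sqrt(t)/2; add its integral
for t in [1, 2): the term is ∫ exp(-t/2)·t^(s-1)
∫ over [2, 3) of exp(-t/4)·t^(s-1) joins the sum

F(4) = -3228*exp(-3/4) - 256*exp(-1) + sqrt(2)/9 + 2686*exp(-1/2)
F(3/4) = -2*sqrt(2)*uppergamma(3/4, 3/4) - 2**(3/4)*uppergamma(3/4, 1) + 2*sqrt(2)/5 + 2**(3/4)*uppergamma(3/4, 1/2) + 2*sqrt(2)*uppergamma(3/4, 1/2)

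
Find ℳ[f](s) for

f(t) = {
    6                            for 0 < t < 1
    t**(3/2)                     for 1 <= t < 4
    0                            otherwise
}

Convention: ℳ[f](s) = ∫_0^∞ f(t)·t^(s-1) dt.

2*(8*2**(2*s)*s + 5*s + 9)/(s*(2*s + 3))
  Re(s) > 0

f breaks at 1 into 2 integrals to sum
the [0, 1) slice contributes ∫ 6·t^(s-1) dt
segment 1 to 4 holds t**(3/2); add its integral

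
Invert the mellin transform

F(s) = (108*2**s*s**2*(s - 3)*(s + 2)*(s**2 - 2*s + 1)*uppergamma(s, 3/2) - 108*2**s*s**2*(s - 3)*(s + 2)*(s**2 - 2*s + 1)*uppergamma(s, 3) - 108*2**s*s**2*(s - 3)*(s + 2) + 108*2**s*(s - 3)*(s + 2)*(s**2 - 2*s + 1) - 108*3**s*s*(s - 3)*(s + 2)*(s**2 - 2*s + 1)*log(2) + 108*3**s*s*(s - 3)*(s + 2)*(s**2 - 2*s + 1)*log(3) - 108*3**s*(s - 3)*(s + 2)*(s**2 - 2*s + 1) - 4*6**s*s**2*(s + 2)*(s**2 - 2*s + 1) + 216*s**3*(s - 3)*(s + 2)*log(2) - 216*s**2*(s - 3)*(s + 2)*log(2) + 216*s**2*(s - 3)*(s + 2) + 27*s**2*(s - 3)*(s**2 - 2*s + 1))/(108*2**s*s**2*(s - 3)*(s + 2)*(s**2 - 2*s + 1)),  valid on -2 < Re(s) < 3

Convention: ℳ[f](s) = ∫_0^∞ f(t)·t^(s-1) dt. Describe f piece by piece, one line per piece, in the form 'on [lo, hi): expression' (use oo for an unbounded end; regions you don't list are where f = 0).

on [0, 1/2): t**2
on [1/2, 1): log(t)/t
on [1, 3/2): log(t)
on [3/2, 3): exp(-t)
on [3, oo): t**(-3)

breakpoints 1/2, 1, 3/2, 3: one integral from each of the 5 segments
segment 0 to 1/2 holds t**2; add its integral
piece [1/2, 1): integrate log(t)/t against the kernel
segment [1, 3/2) carries log(t); integrate it
segment [3/2, 3) carries exp(-t); integrate it
on [3, ∞) integrate f = t**(-3) against the kernel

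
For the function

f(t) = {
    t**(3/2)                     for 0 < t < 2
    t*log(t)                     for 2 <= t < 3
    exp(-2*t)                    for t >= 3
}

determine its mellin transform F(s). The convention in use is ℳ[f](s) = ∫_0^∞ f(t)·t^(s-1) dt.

(-12**s*s*(2*s + 3)*log(4) - 12**s*(2*s + 3)*log(4) + 12**s*(4*s + 6) + 12**s*sqrt(2)*(4*s**2 + 8*s + 4) + 3*18**s*s*(2*s + 3)*log(3) + 18**s*(-6*s - 9) + 3*18**s*(2*s + 3)*log(3) + 3**s*(2*s + 3)*(s**2 + 2*s + 1)*uppergamma(s, 6))/(6**s*(2*s + 3)*(s**2 + 2*s + 1))
  Re(s) > -3/2

the 3 pieces separated at 2, 3 each add one integral
piece [0, 2): integrate t**(3/2) against the kernel
segment [2, 3) carries t*log(t); integrate it
on [3, ∞): add ∫ exp(-2*t)·t^(s-1) dt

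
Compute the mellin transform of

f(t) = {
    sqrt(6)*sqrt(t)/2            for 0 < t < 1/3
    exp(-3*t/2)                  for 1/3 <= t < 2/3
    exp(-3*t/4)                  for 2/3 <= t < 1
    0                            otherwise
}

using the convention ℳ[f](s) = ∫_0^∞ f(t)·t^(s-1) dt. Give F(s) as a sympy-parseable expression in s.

(2**s*(2*s + 1)*uppergamma(s, 1/2) - 2**s*(2*s + 1)*uppergamma(s, 1) + 4**s*(2*s + 1)*uppergamma(s, 1/2) - 4**s*(2*s + 1)*uppergamma(s, 3/4) + sqrt(2))/(3**s*(2*s + 1))
  Re(s) > -1/2

strip the common scale on t: sqrt(t) on [0, 1/2); exp(-t) on [1/2, 1); exp(-t/2) on [1, 3/2)
linearity at 1/3, 2/3 turns ℳ[f](s) into 3 summed integrals
segment 0 to 1/3 holds sqrt(6)*sqrt(t)/2; add its integral
∫ exp(-3*t/2)·t^(s-1) over [1/3, 2/3)
the [2/3, 1) slice contributes ∫ exp(-3*t/4)·t^(s-1) dt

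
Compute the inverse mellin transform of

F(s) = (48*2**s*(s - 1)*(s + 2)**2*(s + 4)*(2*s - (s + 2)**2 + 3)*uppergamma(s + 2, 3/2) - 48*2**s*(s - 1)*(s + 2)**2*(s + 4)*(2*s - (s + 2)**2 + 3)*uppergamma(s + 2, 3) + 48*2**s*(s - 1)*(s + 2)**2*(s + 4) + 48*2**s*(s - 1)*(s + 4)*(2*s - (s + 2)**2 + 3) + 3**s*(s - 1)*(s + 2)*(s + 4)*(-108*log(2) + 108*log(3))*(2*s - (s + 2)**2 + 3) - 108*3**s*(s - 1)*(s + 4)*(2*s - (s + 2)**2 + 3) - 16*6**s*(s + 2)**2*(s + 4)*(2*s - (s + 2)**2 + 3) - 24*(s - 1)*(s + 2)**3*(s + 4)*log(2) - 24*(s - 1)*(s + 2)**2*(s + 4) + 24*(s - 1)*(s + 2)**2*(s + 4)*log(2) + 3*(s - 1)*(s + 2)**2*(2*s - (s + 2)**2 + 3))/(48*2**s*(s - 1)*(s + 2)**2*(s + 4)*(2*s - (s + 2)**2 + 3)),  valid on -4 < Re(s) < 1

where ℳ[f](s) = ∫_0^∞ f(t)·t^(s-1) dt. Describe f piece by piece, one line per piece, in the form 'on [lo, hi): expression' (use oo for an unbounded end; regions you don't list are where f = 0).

on [0, 1/2): t**4
on [1/2, 1): t*log(t)
on [1, 3/2): t**2*log(t)
on [3/2, 3): t**2*exp(-t)
on [3, oo): 1/t

invert the shared t-power to get t**2 on [0, 1/2); log(t)/t on [1/2, 1); log(t) on [1, 3/2); …
breakpoints 1/2, 1, 3/2, 3: one integral from each of the 5 segments
[0, 1/2) adds the kernel integral of t**4
segment 1/2 to 1 holds t*log(t); add its integral
∫ over [1, 3/2) of t**2*log(t)·t^(s-1) joins the sum
segment [3/2, 3) carries t**2*exp(-t); integrate it
on [3, ∞): add ∫ 1/t·t^(s-1) dt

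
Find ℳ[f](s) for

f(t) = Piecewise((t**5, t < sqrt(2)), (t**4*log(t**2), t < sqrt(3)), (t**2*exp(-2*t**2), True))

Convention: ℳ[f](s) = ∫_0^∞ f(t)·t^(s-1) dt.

remove the shared t-power first: t**3 on [0, sqrt(2)); t**2*log(t**2) on [sqrt(2), sqrt(3)); exp(-2*t**2) on [sqrt(3), ∞)
back out the power substitution: t**(3/2) on [0, 2); t*log(t) on [2, 3); exp(-2*t) on [3, ∞)
summing 3 kernel integrals split by sqrt(2), sqrt(3) yields ℳ[f](s)
on [0, sqrt(2)): add ∫ t**5·t^(s-1) dt
piece [sqrt(2), sqrt(3)): integrate t**4*log(t**2) against the kernel
[sqrt(3), ∞) adds the kernel integral of t**2*exp(-2*t**2)

6**(-s/2 - 1)*(-12**(s/2 + 1)*(s + 2)*(s + 5)*log(2) - 2*12**(s/2 + 1)*(s + 5)*log(2) + 2*12**(s/2 + 1)*(s + 5) + 4*12**(s/2 + 1)*sqrt(2)*(s + (s + 2)**2/4 + 3) + 3*18**(s/2 + 1)*(s + 2)*(s + 5)*log(3)/2 - 3*18**(s/2 + 1)*(s + 5) + 3*18**(s/2 + 1)*(s + 5)*log(3) + 3**(s/2 + 1)*(s + 5)*(s + (s + 2)**2/4 + 3)*uppergamma(s/2 + 1, 6))/(2*(s + 5)*(s + (s + 2)**2/4 + 3))
  Re(s) > -5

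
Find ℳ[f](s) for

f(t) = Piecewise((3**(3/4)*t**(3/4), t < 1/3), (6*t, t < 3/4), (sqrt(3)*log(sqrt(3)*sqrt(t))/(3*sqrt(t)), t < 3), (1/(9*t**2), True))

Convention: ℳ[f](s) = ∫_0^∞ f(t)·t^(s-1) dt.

(324*2**(2*s)*(2*s - 4)*(2*s + 2)*(4*s**2 - 4*s + 1) - 324*2**(2*s)*(2*s - 4)*(4*s + 3)*(4*s**2 - 4*s + 1) - 216*3**(2*s)*s*(2*s - 4)*(2*s + 2)*(4*s + 3)*log(3) + 216*3**(2*s)*s*(2*s - 4)*(2*s + 2)*(4*s + 3)*log(2) - 108*3**(2*s)*(2*s - 4)*(2*s + 2)*(4*s + 3)*log(2) + 108*3**(2*s)*(2*s - 4)*(2*s + 2)*(4*s + 3) + 108*3**(2*s)*(2*s - 4)*(2*s + 2)*(4*s + 3)*log(3) + 729*3**(2*s)*(2*s - 4)*(4*s + 3)*(4*s**2 - 4*s + 1) + 108*6**(2*s)*s*(2*s - 4)*(2*s + 2)*(4*s + 3)*log(3) - 54*6**(2*s)*(2*s - 4)*(2*s + 2)*(4*s + 3)*log(3) - 54*6**(2*s)*(2*s - 4)*(2*s + 2)*(4*s + 3) - 2*6**(2*s)*(2*s + 2)*(4*s + 3)*(4*s**2 - 4*s + 1))/(81*2**(3*s)*(3/2)**s*(2*s - 4)*(2*s + 2)*(4*s + 3)*(4*s**2 - 4*s + 1))
  -3/4 < Re(s) < 2

strip the common scale on t: 2**(1/4)*3**(3/4)*t**(3/4)/2 on [0, 2/3); 3*t on [2/3, 3/2); sqrt(6)*log(sqrt(6)*sqrt(t)/2)/(3*sqrt(t)) on [3/2, 6); …
strip the common scale on t: t**(3/4) on [0, 1); 2*t on [1, 9/4); log(sqrt(t))/sqrt(t) on [9/4, 9); …
peel off the power substitution: t**(3/2) on [0, 1); 2*t**2 on [1, 3/2); log(t)/t on [3/2, 3); …
summing 4 kernel integrals split by 1/3, 3/4, 3 yields ℳ[f](s)
between 0 and 1/3 the integrand is 3**(3/4)*t**(3/4)·t^(s-1)
for t in [1/3, 3/4): the term is ∫ 6*t·t^(s-1)
on [3/4, 3) integrate f = sqrt(3)*log(sqrt(3)*sqrt(t))/(3*sqrt(t)) against the kernel
∫ 1/(9*t**2)·t^(s-1) over [3, ∞)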